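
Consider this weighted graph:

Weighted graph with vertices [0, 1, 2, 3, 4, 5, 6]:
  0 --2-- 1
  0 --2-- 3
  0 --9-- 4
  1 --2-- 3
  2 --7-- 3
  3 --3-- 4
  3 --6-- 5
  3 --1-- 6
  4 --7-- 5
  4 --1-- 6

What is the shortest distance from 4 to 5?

Using Dijkstra's algorithm from vertex 4:
Shortest path: 4 -> 5
Total weight: 7 = 7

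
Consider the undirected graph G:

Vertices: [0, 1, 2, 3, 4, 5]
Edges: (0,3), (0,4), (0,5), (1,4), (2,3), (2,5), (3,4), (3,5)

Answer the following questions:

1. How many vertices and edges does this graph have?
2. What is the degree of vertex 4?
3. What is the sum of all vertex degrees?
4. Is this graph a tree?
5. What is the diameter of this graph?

Count: 6 vertices, 8 edges.
Vertex 4 has neighbors [0, 1, 3], degree = 3.
Handshaking lemma: 2 * 8 = 16.
A tree on 6 vertices has 5 edges. This graph has 8 edges (3 extra). Not a tree.
Diameter (longest shortest path) = 3.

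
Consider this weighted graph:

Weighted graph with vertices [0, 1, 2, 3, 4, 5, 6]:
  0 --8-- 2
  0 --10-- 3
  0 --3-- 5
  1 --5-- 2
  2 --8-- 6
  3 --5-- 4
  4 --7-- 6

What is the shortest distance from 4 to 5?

Using Dijkstra's algorithm from vertex 4:
Shortest path: 4 -> 3 -> 0 -> 5
Total weight: 5 + 10 + 3 = 18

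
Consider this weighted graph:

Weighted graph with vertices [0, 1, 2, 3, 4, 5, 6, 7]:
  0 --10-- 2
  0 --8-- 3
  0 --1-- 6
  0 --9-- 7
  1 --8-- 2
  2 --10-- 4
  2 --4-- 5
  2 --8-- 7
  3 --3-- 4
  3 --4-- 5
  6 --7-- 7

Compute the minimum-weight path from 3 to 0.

Using Dijkstra's algorithm from vertex 3:
Shortest path: 3 -> 0
Total weight: 8 = 8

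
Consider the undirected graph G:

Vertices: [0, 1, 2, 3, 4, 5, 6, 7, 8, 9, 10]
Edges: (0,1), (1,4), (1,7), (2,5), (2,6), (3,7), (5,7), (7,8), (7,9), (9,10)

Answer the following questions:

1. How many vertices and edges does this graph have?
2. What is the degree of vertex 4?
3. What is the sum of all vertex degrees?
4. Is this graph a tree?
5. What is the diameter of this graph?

Count: 11 vertices, 10 edges.
Vertex 4 has neighbors [1], degree = 1.
Handshaking lemma: 2 * 10 = 20.
A graph is a tree iff it is connected and has exactly n-1 edges. This graph is connected (all 11 vertices in one component) and has 11-1 = 10 edges. It is a tree.
Diameter (longest shortest path) = 5.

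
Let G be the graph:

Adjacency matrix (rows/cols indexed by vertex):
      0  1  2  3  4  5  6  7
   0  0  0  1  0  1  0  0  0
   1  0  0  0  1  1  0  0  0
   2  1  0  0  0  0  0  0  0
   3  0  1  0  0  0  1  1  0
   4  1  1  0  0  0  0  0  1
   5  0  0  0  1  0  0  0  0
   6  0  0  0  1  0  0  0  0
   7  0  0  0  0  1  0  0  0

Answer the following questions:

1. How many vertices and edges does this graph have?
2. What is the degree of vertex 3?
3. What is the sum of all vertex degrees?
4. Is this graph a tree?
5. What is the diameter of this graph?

Count: 8 vertices, 7 edges.
Vertex 3 has neighbors [1, 5, 6], degree = 3.
Handshaking lemma: 2 * 7 = 14.
A graph is a tree iff it is connected and has exactly n-1 edges. This graph is connected (all 8 vertices in one component) and has 8-1 = 7 edges. It is a tree.
Diameter (longest shortest path) = 5.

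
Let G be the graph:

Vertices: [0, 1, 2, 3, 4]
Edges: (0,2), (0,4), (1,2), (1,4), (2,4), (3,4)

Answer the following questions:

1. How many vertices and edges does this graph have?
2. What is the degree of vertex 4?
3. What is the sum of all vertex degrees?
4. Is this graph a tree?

Count: 5 vertices, 6 edges.
Vertex 4 has neighbors [0, 1, 2, 3], degree = 4.
Handshaking lemma: 2 * 6 = 12.
A tree on 5 vertices has 4 edges. This graph has 6 edges (2 extra). Not a tree.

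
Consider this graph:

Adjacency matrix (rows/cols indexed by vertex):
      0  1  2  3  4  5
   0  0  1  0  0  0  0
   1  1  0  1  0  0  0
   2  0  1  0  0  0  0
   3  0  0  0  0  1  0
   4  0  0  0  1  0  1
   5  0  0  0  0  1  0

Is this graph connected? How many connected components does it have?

Checking connectivity: the graph has 2 connected component(s).
Components: [[0, 1, 2], [3, 4, 5]]. The graph is NOT connected.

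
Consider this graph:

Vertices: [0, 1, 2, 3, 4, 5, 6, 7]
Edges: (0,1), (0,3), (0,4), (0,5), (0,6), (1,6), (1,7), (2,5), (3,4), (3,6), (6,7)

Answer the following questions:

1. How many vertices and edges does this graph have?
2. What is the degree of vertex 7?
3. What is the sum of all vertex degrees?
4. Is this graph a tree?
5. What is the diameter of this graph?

Count: 8 vertices, 11 edges.
Vertex 7 has neighbors [1, 6], degree = 2.
Handshaking lemma: 2 * 11 = 22.
A tree on 8 vertices has 7 edges. This graph has 11 edges (4 extra). Not a tree.
Diameter (longest shortest path) = 4.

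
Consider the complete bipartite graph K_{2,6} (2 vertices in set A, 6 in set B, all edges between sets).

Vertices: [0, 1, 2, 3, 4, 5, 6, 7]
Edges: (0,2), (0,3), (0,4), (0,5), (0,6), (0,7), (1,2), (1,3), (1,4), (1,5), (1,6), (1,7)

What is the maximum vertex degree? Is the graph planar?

Set-A vertices have degree 6; set-B vertices have degree 2. Maximum degree = max(2,6) = 6.
min(2,6) <= 2, so K_{2,6} avoids a K_{3,3} subdivision and is planar.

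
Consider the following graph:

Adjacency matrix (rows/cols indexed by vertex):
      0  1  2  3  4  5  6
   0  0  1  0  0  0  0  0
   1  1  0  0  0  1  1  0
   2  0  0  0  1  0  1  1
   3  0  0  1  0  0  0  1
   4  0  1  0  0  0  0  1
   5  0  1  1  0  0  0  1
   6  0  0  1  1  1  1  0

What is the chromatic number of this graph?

The graph has a maximum clique of size 3 (lower bound on chromatic number).
A valid 3-coloring: {0: 1, 1: 0, 2: 1, 3: 2, 4: 1, 5: 2, 6: 0}.
Chromatic number = 3.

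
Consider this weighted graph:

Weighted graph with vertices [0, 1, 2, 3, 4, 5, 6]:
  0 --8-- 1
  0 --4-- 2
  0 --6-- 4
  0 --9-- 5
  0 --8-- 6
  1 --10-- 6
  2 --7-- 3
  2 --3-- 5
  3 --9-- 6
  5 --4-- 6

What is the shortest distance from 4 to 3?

Using Dijkstra's algorithm from vertex 4:
Shortest path: 4 -> 0 -> 2 -> 3
Total weight: 6 + 4 + 7 = 17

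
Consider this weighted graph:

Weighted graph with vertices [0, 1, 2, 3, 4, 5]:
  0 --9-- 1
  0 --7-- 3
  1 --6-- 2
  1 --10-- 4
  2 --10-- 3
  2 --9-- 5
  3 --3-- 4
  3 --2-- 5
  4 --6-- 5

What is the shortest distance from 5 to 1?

Using Dijkstra's algorithm from vertex 5:
Shortest path: 5 -> 2 -> 1
Total weight: 9 + 6 = 15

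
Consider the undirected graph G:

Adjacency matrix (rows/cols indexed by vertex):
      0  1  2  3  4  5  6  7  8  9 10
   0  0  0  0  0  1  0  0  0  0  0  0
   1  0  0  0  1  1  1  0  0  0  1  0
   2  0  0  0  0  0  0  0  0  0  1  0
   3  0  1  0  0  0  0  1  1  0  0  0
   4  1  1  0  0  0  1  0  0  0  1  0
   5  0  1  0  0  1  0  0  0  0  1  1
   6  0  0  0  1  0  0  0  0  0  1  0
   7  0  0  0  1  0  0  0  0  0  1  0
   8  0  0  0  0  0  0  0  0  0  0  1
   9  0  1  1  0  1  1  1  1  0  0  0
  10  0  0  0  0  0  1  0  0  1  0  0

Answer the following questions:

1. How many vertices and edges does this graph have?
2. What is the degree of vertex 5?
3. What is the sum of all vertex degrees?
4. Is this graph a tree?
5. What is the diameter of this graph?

Count: 11 vertices, 15 edges.
Vertex 5 has neighbors [1, 4, 9, 10], degree = 4.
Handshaking lemma: 2 * 15 = 30.
A tree on 11 vertices has 10 edges. This graph has 15 edges (5 extra). Not a tree.
Diameter (longest shortest path) = 4.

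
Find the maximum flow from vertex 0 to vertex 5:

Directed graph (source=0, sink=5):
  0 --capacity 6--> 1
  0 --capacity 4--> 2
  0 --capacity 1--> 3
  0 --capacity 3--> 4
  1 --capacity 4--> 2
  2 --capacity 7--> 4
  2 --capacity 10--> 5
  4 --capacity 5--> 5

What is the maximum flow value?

Computing max flow:
  Flow on (0->1): 4/6
  Flow on (0->2): 4/4
  Flow on (0->4): 3/3
  Flow on (1->2): 4/4
  Flow on (2->5): 8/10
  Flow on (4->5): 3/5
Maximum flow = 11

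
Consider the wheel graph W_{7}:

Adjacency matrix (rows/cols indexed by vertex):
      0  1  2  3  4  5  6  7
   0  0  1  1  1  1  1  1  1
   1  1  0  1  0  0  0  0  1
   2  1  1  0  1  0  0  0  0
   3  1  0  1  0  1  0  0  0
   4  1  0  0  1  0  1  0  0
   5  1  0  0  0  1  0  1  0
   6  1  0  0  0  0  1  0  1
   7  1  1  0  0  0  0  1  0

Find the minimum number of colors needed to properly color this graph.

W_{7} = C_{7} plus a hub adjacent to every cycle vertex.
The outer cycle needs 3 colors (odd cycle); the hub is adjacent to all of them so needs a fresh color.
Chromatic number = 3 + 1 = 4.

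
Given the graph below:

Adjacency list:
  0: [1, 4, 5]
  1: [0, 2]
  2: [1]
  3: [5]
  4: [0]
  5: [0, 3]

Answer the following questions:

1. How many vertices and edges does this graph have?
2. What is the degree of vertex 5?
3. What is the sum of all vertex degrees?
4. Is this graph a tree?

Count: 6 vertices, 5 edges.
Vertex 5 has neighbors [0, 3], degree = 2.
Handshaking lemma: 2 * 5 = 10.
A graph is a tree iff it is connected and has exactly n-1 edges. This graph is connected (all 6 vertices in one component) and has 6-1 = 5 edges. It is a tree.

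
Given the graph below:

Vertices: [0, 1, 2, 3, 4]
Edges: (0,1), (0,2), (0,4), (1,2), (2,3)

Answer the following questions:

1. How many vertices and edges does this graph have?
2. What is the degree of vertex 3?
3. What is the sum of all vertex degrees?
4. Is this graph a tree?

Count: 5 vertices, 5 edges.
Vertex 3 has neighbors [2], degree = 1.
Handshaking lemma: 2 * 5 = 10.
A tree on 5 vertices has 4 edges. This graph has 5 edges (1 extra). Not a tree.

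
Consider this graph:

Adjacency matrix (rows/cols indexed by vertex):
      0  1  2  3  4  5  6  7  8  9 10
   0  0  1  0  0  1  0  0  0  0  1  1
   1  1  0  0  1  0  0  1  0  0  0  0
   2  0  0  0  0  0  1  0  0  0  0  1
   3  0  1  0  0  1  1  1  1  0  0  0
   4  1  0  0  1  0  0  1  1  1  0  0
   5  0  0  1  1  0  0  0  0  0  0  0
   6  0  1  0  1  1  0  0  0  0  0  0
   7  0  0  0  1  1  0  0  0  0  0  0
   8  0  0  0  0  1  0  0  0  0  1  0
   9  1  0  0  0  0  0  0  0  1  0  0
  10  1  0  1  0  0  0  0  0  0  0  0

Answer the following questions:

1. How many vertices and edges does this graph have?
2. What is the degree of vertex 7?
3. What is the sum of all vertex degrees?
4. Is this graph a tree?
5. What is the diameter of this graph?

Count: 11 vertices, 16 edges.
Vertex 7 has neighbors [3, 4], degree = 2.
Handshaking lemma: 2 * 16 = 32.
A tree on 11 vertices has 10 edges. This graph has 16 edges (6 extra). Not a tree.
Diameter (longest shortest path) = 4.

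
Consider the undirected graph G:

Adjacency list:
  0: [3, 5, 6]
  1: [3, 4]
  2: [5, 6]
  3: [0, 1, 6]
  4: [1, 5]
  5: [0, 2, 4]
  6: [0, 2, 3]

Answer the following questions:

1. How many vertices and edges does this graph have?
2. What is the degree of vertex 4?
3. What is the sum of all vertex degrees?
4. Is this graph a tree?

Count: 7 vertices, 9 edges.
Vertex 4 has neighbors [1, 5], degree = 2.
Handshaking lemma: 2 * 9 = 18.
A tree on 7 vertices has 6 edges. This graph has 9 edges (3 extra). Not a tree.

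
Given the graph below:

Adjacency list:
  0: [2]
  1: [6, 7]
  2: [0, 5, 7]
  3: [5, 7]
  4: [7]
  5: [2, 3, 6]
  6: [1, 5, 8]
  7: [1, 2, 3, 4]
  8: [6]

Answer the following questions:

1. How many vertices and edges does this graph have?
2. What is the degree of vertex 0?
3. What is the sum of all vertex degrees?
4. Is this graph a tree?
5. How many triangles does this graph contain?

Count: 9 vertices, 10 edges.
Vertex 0 has neighbors [2], degree = 1.
Handshaking lemma: 2 * 10 = 20.
A tree on 9 vertices has 8 edges. This graph has 10 edges (2 extra). Not a tree.
Number of triangles = 0.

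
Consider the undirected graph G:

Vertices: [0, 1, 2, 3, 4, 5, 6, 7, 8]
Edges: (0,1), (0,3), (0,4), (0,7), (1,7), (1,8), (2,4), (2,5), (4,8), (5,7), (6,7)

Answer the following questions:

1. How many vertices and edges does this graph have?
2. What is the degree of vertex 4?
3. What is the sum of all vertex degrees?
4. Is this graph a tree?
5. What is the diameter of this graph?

Count: 9 vertices, 11 edges.
Vertex 4 has neighbors [0, 2, 8], degree = 3.
Handshaking lemma: 2 * 11 = 22.
A tree on 9 vertices has 8 edges. This graph has 11 edges (3 extra). Not a tree.
Diameter (longest shortest path) = 3.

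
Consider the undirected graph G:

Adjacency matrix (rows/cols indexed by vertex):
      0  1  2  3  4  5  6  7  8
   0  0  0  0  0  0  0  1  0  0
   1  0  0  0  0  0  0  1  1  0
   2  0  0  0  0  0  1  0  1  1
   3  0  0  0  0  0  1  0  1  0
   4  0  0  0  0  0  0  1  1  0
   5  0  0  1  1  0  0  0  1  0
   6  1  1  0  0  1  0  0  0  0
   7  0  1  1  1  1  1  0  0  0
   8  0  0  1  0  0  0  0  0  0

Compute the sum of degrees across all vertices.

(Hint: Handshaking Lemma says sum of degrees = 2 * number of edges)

Count edges: 11 edges.
By Handshaking Lemma: sum of degrees = 2 * 11 = 22.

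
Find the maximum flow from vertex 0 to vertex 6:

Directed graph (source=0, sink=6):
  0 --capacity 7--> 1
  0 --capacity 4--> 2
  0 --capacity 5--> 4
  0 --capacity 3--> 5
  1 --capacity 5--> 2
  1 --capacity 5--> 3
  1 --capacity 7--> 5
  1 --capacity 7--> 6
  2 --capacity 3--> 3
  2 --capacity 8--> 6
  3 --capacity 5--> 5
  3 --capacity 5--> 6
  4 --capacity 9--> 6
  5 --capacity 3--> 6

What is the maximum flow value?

Computing max flow:
  Flow on (0->1): 7/7
  Flow on (0->2): 4/4
  Flow on (0->4): 5/5
  Flow on (0->5): 3/3
  Flow on (1->6): 7/7
  Flow on (2->6): 4/8
  Flow on (4->6): 5/9
  Flow on (5->6): 3/3
Maximum flow = 19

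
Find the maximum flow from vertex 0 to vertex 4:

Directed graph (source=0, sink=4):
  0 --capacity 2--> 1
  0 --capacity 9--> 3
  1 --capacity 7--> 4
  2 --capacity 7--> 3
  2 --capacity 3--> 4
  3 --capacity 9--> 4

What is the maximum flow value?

Computing max flow:
  Flow on (0->1): 2/2
  Flow on (0->3): 9/9
  Flow on (1->4): 2/7
  Flow on (3->4): 9/9
Maximum flow = 11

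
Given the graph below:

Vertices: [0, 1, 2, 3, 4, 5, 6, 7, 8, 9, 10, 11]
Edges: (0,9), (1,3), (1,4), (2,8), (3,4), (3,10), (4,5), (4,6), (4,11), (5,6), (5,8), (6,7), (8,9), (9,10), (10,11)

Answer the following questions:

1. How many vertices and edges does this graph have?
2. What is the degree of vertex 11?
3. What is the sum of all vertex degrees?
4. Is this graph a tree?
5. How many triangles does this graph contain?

Count: 12 vertices, 15 edges.
Vertex 11 has neighbors [4, 10], degree = 2.
Handshaking lemma: 2 * 15 = 30.
A tree on 12 vertices has 11 edges. This graph has 15 edges (4 extra). Not a tree.
Number of triangles = 2.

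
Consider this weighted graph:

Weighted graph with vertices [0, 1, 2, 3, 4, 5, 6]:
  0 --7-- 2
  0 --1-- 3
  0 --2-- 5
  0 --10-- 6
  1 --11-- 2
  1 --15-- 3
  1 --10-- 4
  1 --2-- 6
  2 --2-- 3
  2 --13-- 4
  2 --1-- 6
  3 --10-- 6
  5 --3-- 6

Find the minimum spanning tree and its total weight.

Applying Kruskal's algorithm (sort edges by weight, add if no cycle):
  Add (0,3) w=1
  Add (2,6) w=1
  Add (0,5) w=2
  Add (1,6) w=2
  Add (2,3) w=2
  Skip (5,6) w=3 (creates cycle)
  Skip (0,2) w=7 (creates cycle)
  Skip (0,6) w=10 (creates cycle)
  Add (1,4) w=10
  Skip (3,6) w=10 (creates cycle)
  Skip (1,2) w=11 (creates cycle)
  Skip (2,4) w=13 (creates cycle)
  Skip (1,3) w=15 (creates cycle)
MST weight = 18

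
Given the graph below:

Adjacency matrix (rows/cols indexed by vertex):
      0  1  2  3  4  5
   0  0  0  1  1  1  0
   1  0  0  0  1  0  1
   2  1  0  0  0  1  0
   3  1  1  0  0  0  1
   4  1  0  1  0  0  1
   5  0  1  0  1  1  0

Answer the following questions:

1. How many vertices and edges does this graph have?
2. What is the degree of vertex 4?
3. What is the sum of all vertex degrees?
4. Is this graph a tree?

Count: 6 vertices, 8 edges.
Vertex 4 has neighbors [0, 2, 5], degree = 3.
Handshaking lemma: 2 * 8 = 16.
A tree on 6 vertices has 5 edges. This graph has 8 edges (3 extra). Not a tree.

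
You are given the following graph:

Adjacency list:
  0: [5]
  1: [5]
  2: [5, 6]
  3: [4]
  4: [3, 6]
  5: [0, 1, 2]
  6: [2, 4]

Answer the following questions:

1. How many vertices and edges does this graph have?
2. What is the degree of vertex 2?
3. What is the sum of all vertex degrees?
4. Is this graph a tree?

Count: 7 vertices, 6 edges.
Vertex 2 has neighbors [5, 6], degree = 2.
Handshaking lemma: 2 * 6 = 12.
A graph is a tree iff it is connected and has exactly n-1 edges. This graph is connected (all 7 vertices in one component) and has 7-1 = 6 edges. It is a tree.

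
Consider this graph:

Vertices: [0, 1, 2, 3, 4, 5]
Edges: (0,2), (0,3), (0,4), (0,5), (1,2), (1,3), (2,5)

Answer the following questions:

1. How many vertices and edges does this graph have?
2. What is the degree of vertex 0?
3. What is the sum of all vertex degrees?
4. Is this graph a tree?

Count: 6 vertices, 7 edges.
Vertex 0 has neighbors [2, 3, 4, 5], degree = 4.
Handshaking lemma: 2 * 7 = 14.
A tree on 6 vertices has 5 edges. This graph has 7 edges (2 extra). Not a tree.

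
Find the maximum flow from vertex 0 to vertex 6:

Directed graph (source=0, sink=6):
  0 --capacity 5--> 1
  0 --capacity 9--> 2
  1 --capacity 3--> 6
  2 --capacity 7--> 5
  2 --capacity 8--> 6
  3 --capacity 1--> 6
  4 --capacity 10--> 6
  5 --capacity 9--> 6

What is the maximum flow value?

Computing max flow:
  Flow on (0->1): 3/5
  Flow on (0->2): 9/9
  Flow on (1->6): 3/3
  Flow on (2->5): 1/7
  Flow on (2->6): 8/8
  Flow on (5->6): 1/9
Maximum flow = 12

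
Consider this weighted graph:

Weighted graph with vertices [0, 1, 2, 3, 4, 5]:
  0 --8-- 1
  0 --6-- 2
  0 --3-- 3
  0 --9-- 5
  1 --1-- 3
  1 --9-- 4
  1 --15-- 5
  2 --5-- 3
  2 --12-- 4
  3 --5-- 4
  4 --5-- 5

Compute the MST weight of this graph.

Applying Kruskal's algorithm (sort edges by weight, add if no cycle):
  Add (1,3) w=1
  Add (0,3) w=3
  Add (2,3) w=5
  Add (3,4) w=5
  Add (4,5) w=5
  Skip (0,2) w=6 (creates cycle)
  Skip (0,1) w=8 (creates cycle)
  Skip (0,5) w=9 (creates cycle)
  Skip (1,4) w=9 (creates cycle)
  Skip (2,4) w=12 (creates cycle)
  Skip (1,5) w=15 (creates cycle)
MST weight = 19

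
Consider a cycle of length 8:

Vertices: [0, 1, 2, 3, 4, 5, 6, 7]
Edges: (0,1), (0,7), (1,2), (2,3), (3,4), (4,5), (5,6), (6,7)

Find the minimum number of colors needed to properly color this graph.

This is an even cycle (C_8). Even cycles are bipartite.
Chromatic number = 2.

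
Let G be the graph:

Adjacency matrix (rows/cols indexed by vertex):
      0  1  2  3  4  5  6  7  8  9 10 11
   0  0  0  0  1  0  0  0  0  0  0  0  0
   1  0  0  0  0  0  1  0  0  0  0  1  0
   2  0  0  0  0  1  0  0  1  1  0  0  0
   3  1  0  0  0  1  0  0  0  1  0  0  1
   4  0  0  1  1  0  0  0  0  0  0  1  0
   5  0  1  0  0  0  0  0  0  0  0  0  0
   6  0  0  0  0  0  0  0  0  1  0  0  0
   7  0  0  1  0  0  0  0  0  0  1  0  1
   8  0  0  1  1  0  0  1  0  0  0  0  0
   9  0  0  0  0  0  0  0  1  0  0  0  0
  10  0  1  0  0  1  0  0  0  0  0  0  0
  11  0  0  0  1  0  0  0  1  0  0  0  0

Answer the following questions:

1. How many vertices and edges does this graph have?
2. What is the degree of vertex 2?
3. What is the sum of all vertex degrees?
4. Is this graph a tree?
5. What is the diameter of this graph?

Count: 12 vertices, 13 edges.
Vertex 2 has neighbors [4, 7, 8], degree = 3.
Handshaking lemma: 2 * 13 = 26.
A tree on 12 vertices has 11 edges. This graph has 13 edges (2 extra). Not a tree.
Diameter (longest shortest path) = 6.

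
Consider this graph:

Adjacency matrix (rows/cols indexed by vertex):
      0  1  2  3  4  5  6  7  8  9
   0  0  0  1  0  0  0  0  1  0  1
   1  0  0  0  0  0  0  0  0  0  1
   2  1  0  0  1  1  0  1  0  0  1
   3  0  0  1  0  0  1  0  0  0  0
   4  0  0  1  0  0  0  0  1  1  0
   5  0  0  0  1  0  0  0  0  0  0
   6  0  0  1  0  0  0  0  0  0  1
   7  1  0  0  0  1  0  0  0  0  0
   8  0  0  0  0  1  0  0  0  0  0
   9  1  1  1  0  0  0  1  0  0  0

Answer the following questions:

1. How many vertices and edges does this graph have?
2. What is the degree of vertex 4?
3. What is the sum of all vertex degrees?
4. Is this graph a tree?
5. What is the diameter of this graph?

Count: 10 vertices, 12 edges.
Vertex 4 has neighbors [2, 7, 8], degree = 3.
Handshaking lemma: 2 * 12 = 24.
A tree on 10 vertices has 9 edges. This graph has 12 edges (3 extra). Not a tree.
Diameter (longest shortest path) = 4.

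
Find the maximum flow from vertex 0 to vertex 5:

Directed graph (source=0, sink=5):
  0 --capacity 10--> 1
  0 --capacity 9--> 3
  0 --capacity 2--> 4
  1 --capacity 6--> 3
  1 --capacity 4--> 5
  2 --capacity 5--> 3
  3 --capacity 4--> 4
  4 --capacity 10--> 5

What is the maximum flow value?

Computing max flow:
  Flow on (0->1): 4/10
  Flow on (0->3): 4/9
  Flow on (0->4): 2/2
  Flow on (1->5): 4/4
  Flow on (3->4): 4/4
  Flow on (4->5): 6/10
Maximum flow = 10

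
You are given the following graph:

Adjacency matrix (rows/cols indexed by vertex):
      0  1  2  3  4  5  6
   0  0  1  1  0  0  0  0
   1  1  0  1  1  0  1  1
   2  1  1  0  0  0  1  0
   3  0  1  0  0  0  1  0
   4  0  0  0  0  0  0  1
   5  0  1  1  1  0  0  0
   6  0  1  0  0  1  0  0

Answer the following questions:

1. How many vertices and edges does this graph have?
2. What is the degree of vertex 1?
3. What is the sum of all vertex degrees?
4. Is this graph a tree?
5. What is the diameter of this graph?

Count: 7 vertices, 9 edges.
Vertex 1 has neighbors [0, 2, 3, 5, 6], degree = 5.
Handshaking lemma: 2 * 9 = 18.
A tree on 7 vertices has 6 edges. This graph has 9 edges (3 extra). Not a tree.
Diameter (longest shortest path) = 3.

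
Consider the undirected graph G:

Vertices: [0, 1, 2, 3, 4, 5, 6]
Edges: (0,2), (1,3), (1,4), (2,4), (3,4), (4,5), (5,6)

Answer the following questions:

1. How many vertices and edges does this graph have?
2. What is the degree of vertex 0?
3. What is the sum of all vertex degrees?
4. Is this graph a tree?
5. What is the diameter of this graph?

Count: 7 vertices, 7 edges.
Vertex 0 has neighbors [2], degree = 1.
Handshaking lemma: 2 * 7 = 14.
A tree on 7 vertices has 6 edges. This graph has 7 edges (1 extra). Not a tree.
Diameter (longest shortest path) = 4.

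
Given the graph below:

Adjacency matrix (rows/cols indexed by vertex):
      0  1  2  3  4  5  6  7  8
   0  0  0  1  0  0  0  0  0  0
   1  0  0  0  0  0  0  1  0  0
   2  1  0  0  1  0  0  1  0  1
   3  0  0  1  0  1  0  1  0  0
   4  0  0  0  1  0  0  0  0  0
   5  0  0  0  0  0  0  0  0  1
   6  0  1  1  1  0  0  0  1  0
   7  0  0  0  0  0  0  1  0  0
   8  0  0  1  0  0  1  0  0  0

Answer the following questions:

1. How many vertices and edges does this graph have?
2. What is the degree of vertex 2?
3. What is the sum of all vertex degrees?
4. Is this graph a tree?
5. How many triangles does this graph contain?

Count: 9 vertices, 9 edges.
Vertex 2 has neighbors [0, 3, 6, 8], degree = 4.
Handshaking lemma: 2 * 9 = 18.
A tree on 9 vertices has 8 edges. This graph has 9 edges (1 extra). Not a tree.
Number of triangles = 1.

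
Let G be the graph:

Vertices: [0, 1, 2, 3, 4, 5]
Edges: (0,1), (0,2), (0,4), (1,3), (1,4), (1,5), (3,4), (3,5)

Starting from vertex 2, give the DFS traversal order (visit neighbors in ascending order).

DFS from vertex 2 (neighbors processed in ascending order):
Visit order: 2, 0, 1, 3, 4, 5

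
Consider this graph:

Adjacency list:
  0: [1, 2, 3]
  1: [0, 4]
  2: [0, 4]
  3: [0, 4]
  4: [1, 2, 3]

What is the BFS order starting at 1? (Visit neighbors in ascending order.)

BFS from vertex 1 (neighbors processed in ascending order):
Visit order: 1, 0, 4, 2, 3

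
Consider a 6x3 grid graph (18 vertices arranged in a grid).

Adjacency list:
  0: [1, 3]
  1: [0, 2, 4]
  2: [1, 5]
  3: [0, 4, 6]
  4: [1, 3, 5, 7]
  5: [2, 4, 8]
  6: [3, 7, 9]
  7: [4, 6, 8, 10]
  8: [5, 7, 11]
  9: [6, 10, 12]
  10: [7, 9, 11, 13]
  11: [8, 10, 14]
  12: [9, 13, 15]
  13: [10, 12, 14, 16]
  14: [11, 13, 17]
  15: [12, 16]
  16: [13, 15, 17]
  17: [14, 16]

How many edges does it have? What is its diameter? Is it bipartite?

A 6x3 grid has 15 vertical edges and 12 horizontal edges.
Total edges = 15 + 12 = 27.
Diameter = (6-1) + (3-1) = 7 (corner to opposite corner).
Grid graphs are bipartite (checkerboard coloring).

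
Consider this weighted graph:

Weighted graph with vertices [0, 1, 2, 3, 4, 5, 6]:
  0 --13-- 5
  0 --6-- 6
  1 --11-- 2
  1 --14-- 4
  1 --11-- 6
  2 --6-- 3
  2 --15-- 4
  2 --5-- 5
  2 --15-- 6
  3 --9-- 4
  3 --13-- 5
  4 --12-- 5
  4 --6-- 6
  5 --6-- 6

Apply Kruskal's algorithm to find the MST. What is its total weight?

Applying Kruskal's algorithm (sort edges by weight, add if no cycle):
  Add (2,5) w=5
  Add (0,6) w=6
  Add (2,3) w=6
  Add (4,6) w=6
  Add (5,6) w=6
  Skip (3,4) w=9 (creates cycle)
  Add (1,6) w=11
  Skip (1,2) w=11 (creates cycle)
  Skip (4,5) w=12 (creates cycle)
  Skip (0,5) w=13 (creates cycle)
  Skip (3,5) w=13 (creates cycle)
  Skip (1,4) w=14 (creates cycle)
  Skip (2,6) w=15 (creates cycle)
  Skip (2,4) w=15 (creates cycle)
MST weight = 40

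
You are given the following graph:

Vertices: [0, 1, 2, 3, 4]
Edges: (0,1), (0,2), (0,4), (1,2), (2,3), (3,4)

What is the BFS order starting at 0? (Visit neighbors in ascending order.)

BFS from vertex 0 (neighbors processed in ascending order):
Visit order: 0, 1, 2, 4, 3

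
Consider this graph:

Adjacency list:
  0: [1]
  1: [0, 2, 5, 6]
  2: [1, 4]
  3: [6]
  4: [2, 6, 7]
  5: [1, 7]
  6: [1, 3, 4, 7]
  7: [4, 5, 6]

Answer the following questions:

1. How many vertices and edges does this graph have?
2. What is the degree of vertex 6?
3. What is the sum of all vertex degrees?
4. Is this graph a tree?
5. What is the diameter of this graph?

Count: 8 vertices, 10 edges.
Vertex 6 has neighbors [1, 3, 4, 7], degree = 4.
Handshaking lemma: 2 * 10 = 20.
A tree on 8 vertices has 7 edges. This graph has 10 edges (3 extra). Not a tree.
Diameter (longest shortest path) = 3.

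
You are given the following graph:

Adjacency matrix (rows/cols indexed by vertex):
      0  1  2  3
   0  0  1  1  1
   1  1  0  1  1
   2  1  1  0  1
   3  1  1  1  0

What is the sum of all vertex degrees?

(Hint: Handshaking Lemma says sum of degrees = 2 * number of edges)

Count edges: 6 edges.
By Handshaking Lemma: sum of degrees = 2 * 6 = 12.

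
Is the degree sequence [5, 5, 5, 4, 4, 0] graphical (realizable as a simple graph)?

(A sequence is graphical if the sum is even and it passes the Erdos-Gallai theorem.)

Sum of degrees = 23. Sum is odd, so the sequence is NOT graphical.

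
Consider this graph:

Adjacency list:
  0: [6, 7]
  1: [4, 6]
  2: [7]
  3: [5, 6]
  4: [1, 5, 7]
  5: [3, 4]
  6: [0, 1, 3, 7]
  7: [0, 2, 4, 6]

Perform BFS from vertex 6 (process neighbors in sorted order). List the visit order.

BFS from vertex 6 (neighbors processed in ascending order):
Visit order: 6, 0, 1, 3, 7, 4, 5, 2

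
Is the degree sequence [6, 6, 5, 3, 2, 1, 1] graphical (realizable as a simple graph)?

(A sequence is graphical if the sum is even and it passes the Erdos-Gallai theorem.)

Sum of degrees = 24. Sum is even but fails Erdos-Gallai. The sequence is NOT graphical.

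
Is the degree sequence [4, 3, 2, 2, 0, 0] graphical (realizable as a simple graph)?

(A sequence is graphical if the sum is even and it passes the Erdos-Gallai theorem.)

Sum of degrees = 11. Sum is odd, so the sequence is NOT graphical.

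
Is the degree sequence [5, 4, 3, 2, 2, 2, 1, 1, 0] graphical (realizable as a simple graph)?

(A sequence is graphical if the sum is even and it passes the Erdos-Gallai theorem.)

Sum of degrees = 20. Sum is even and passes Erdos-Gallai. The sequence IS graphical.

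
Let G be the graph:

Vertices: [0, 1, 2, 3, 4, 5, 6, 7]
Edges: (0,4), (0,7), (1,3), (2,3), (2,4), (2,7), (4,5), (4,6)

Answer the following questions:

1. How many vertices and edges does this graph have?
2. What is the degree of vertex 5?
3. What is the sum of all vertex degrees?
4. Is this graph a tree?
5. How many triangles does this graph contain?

Count: 8 vertices, 8 edges.
Vertex 5 has neighbors [4], degree = 1.
Handshaking lemma: 2 * 8 = 16.
A tree on 8 vertices has 7 edges. This graph has 8 edges (1 extra). Not a tree.
Number of triangles = 0.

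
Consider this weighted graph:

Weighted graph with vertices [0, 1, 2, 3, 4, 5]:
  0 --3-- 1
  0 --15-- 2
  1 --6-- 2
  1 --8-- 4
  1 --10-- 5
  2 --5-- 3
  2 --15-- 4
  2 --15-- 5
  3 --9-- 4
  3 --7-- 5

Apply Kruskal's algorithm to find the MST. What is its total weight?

Applying Kruskal's algorithm (sort edges by weight, add if no cycle):
  Add (0,1) w=3
  Add (2,3) w=5
  Add (1,2) w=6
  Add (3,5) w=7
  Add (1,4) w=8
  Skip (3,4) w=9 (creates cycle)
  Skip (1,5) w=10 (creates cycle)
  Skip (0,2) w=15 (creates cycle)
  Skip (2,5) w=15 (creates cycle)
  Skip (2,4) w=15 (creates cycle)
MST weight = 29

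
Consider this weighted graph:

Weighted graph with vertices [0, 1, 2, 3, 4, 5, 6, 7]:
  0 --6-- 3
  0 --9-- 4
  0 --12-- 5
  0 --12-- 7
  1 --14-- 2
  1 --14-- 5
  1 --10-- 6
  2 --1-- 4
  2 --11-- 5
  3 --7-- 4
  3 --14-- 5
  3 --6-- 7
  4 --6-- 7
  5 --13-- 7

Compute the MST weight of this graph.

Applying Kruskal's algorithm (sort edges by weight, add if no cycle):
  Add (2,4) w=1
  Add (0,3) w=6
  Add (3,7) w=6
  Add (4,7) w=6
  Skip (3,4) w=7 (creates cycle)
  Skip (0,4) w=9 (creates cycle)
  Add (1,6) w=10
  Add (2,5) w=11
  Skip (0,7) w=12 (creates cycle)
  Skip (0,5) w=12 (creates cycle)
  Skip (5,7) w=13 (creates cycle)
  Add (1,5) w=14
  Skip (1,2) w=14 (creates cycle)
  Skip (3,5) w=14 (creates cycle)
MST weight = 54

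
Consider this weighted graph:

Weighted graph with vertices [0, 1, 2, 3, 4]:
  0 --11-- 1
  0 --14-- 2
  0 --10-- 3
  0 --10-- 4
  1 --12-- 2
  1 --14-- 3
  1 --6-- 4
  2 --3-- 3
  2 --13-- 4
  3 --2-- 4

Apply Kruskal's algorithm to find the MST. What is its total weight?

Applying Kruskal's algorithm (sort edges by weight, add if no cycle):
  Add (3,4) w=2
  Add (2,3) w=3
  Add (1,4) w=6
  Add (0,3) w=10
  Skip (0,4) w=10 (creates cycle)
  Skip (0,1) w=11 (creates cycle)
  Skip (1,2) w=12 (creates cycle)
  Skip (2,4) w=13 (creates cycle)
  Skip (0,2) w=14 (creates cycle)
  Skip (1,3) w=14 (creates cycle)
MST weight = 21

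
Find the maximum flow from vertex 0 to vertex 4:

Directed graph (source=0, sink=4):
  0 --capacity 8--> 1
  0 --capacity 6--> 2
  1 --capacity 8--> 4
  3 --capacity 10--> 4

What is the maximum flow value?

Computing max flow:
  Flow on (0->1): 8/8
  Flow on (1->4): 8/8
Maximum flow = 8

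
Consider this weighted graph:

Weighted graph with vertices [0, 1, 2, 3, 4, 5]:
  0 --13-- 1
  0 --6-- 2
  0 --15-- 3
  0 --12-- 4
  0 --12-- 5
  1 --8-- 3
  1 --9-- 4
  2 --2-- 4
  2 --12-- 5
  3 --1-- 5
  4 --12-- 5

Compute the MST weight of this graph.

Applying Kruskal's algorithm (sort edges by weight, add if no cycle):
  Add (3,5) w=1
  Add (2,4) w=2
  Add (0,2) w=6
  Add (1,3) w=8
  Add (1,4) w=9
  Skip (0,5) w=12 (creates cycle)
  Skip (0,4) w=12 (creates cycle)
  Skip (2,5) w=12 (creates cycle)
  Skip (4,5) w=12 (creates cycle)
  Skip (0,1) w=13 (creates cycle)
  Skip (0,3) w=15 (creates cycle)
MST weight = 26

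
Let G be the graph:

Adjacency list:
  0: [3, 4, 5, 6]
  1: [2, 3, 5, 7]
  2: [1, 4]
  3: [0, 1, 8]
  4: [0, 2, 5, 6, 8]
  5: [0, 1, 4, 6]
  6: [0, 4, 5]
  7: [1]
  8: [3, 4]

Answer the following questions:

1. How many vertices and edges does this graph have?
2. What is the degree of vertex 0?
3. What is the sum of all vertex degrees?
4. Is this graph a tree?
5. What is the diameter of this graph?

Count: 9 vertices, 14 edges.
Vertex 0 has neighbors [3, 4, 5, 6], degree = 4.
Handshaking lemma: 2 * 14 = 28.
A tree on 9 vertices has 8 edges. This graph has 14 edges (6 extra). Not a tree.
Diameter (longest shortest path) = 3.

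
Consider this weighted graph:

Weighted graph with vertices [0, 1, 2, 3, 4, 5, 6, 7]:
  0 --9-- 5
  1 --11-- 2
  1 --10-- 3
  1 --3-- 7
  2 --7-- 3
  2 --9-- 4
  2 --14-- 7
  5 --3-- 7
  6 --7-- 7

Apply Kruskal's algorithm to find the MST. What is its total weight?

Applying Kruskal's algorithm (sort edges by weight, add if no cycle):
  Add (1,7) w=3
  Add (5,7) w=3
  Add (2,3) w=7
  Add (6,7) w=7
  Add (0,5) w=9
  Add (2,4) w=9
  Add (1,3) w=10
  Skip (1,2) w=11 (creates cycle)
  Skip (2,7) w=14 (creates cycle)
MST weight = 48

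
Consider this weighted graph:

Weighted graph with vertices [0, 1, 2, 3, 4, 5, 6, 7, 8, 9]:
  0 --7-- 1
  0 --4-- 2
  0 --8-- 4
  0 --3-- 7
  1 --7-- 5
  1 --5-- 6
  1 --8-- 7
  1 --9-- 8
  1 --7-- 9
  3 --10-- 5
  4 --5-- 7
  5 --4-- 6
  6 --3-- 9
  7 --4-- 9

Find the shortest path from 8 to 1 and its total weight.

Using Dijkstra's algorithm from vertex 8:
Shortest path: 8 -> 1
Total weight: 9 = 9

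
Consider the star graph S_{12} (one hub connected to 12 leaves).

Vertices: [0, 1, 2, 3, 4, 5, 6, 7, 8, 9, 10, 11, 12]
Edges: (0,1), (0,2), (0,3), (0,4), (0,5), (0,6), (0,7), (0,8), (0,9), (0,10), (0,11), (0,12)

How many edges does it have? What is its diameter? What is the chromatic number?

Star graph S_{12}: the hub connects to all 12 leaves.
Edges = 12.
Diameter = 2 (any leaf to hub is 1, leaf to leaf through hub is 2).
Star graphs are bipartite (hub vs leaves), so chromatic number = 2.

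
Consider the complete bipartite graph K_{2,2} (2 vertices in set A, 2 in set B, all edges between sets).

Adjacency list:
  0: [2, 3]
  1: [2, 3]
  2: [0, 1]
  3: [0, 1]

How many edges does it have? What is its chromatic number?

K_{2,2} has 2 * 2 = 4 edges.
Bipartite graphs have chromatic number 2 (color each partition differently).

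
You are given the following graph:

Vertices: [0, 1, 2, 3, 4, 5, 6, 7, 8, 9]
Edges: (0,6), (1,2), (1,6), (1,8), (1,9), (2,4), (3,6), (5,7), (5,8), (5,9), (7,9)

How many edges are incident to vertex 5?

Vertex 5 has neighbors [7, 8, 9], so deg(5) = 3.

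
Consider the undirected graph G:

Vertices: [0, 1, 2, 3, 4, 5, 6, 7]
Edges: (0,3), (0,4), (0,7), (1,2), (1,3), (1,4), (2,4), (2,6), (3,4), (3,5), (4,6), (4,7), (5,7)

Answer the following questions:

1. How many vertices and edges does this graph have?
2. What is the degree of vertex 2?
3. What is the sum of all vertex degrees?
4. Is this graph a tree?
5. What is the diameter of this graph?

Count: 8 vertices, 13 edges.
Vertex 2 has neighbors [1, 4, 6], degree = 3.
Handshaking lemma: 2 * 13 = 26.
A tree on 8 vertices has 7 edges. This graph has 13 edges (6 extra). Not a tree.
Diameter (longest shortest path) = 3.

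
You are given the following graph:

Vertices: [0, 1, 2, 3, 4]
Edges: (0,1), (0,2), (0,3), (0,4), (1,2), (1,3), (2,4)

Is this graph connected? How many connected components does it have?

Checking connectivity: the graph has 1 connected component(s).
All vertices are reachable from each other. The graph IS connected.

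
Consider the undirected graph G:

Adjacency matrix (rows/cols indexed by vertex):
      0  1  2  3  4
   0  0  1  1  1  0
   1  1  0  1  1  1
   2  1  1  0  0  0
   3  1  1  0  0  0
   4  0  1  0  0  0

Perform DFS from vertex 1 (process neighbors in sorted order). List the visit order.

DFS from vertex 1 (neighbors processed in ascending order):
Visit order: 1, 0, 2, 3, 4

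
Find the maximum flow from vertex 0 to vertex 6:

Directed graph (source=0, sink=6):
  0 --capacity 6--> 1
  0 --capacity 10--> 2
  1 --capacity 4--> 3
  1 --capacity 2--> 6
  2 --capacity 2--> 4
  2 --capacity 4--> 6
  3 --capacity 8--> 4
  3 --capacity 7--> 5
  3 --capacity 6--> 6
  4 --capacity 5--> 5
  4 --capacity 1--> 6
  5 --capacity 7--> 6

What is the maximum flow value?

Computing max flow:
  Flow on (0->1): 6/6
  Flow on (0->2): 6/10
  Flow on (1->3): 4/4
  Flow on (1->6): 2/2
  Flow on (2->4): 2/2
  Flow on (2->6): 4/4
  Flow on (3->6): 4/6
  Flow on (4->5): 1/5
  Flow on (4->6): 1/1
  Flow on (5->6): 1/7
Maximum flow = 12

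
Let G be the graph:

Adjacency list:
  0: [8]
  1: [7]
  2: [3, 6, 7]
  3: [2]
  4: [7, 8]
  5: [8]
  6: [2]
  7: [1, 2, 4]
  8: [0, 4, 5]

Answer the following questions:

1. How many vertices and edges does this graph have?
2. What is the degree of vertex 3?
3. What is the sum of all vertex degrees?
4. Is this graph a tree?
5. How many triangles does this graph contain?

Count: 9 vertices, 8 edges.
Vertex 3 has neighbors [2], degree = 1.
Handshaking lemma: 2 * 8 = 16.
A graph is a tree iff it is connected and has exactly n-1 edges. This graph is connected (all 9 vertices in one component) and has 9-1 = 8 edges. It is a tree.
Number of triangles = 0.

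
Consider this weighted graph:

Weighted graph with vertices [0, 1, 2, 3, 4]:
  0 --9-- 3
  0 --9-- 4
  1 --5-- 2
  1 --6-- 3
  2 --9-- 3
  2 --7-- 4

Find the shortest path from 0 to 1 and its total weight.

Using Dijkstra's algorithm from vertex 0:
Shortest path: 0 -> 3 -> 1
Total weight: 9 + 6 = 15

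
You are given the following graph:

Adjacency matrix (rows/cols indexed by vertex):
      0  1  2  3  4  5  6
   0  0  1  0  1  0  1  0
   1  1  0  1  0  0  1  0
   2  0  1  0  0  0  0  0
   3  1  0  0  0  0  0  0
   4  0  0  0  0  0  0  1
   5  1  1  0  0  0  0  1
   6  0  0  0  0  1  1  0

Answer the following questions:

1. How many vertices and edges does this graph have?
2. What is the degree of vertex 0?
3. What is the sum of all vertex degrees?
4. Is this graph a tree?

Count: 7 vertices, 7 edges.
Vertex 0 has neighbors [1, 3, 5], degree = 3.
Handshaking lemma: 2 * 7 = 14.
A tree on 7 vertices has 6 edges. This graph has 7 edges (1 extra). Not a tree.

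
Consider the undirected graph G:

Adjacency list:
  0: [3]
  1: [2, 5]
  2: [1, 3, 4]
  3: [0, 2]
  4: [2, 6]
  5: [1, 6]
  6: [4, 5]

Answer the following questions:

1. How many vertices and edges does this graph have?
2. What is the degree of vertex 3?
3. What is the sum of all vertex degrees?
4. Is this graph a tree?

Count: 7 vertices, 7 edges.
Vertex 3 has neighbors [0, 2], degree = 2.
Handshaking lemma: 2 * 7 = 14.
A tree on 7 vertices has 6 edges. This graph has 7 edges (1 extra). Not a tree.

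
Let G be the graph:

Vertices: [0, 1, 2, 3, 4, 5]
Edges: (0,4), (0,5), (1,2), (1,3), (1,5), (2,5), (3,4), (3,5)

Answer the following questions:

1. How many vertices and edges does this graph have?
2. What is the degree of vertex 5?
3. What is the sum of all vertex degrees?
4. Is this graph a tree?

Count: 6 vertices, 8 edges.
Vertex 5 has neighbors [0, 1, 2, 3], degree = 4.
Handshaking lemma: 2 * 8 = 16.
A tree on 6 vertices has 5 edges. This graph has 8 edges (3 extra). Not a tree.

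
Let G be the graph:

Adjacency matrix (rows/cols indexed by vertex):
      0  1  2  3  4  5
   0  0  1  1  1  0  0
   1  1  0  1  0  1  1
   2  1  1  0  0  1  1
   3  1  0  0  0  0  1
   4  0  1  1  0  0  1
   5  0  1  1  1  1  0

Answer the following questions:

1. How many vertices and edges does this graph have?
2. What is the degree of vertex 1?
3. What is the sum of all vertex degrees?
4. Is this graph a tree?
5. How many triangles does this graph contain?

Count: 6 vertices, 10 edges.
Vertex 1 has neighbors [0, 2, 4, 5], degree = 4.
Handshaking lemma: 2 * 10 = 20.
A tree on 6 vertices has 5 edges. This graph has 10 edges (5 extra). Not a tree.
Number of triangles = 5.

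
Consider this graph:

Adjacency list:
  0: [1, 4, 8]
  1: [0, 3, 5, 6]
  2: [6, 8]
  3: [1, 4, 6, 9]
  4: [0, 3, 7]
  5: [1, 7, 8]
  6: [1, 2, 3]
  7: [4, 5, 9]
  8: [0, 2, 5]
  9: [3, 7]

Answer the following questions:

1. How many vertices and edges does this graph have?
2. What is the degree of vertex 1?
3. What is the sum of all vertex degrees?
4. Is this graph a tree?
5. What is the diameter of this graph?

Count: 10 vertices, 15 edges.
Vertex 1 has neighbors [0, 3, 5, 6], degree = 4.
Handshaking lemma: 2 * 15 = 30.
A tree on 10 vertices has 9 edges. This graph has 15 edges (6 extra). Not a tree.
Diameter (longest shortest path) = 3.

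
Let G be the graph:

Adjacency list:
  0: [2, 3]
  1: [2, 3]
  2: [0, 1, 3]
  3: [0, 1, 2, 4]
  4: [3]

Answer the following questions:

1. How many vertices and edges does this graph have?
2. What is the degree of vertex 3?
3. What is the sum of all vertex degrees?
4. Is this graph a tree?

Count: 5 vertices, 6 edges.
Vertex 3 has neighbors [0, 1, 2, 4], degree = 4.
Handshaking lemma: 2 * 6 = 12.
A tree on 5 vertices has 4 edges. This graph has 6 edges (2 extra). Not a tree.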